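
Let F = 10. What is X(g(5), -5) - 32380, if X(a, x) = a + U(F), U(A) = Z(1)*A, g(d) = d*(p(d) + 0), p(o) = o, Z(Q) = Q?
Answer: -32345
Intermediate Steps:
g(d) = d² (g(d) = d*(d + 0) = d*d = d²)
U(A) = A (U(A) = 1*A = A)
X(a, x) = 10 + a (X(a, x) = a + 10 = 10 + a)
X(g(5), -5) - 32380 = (10 + 5²) - 32380 = (10 + 25) - 32380 = 35 - 32380 = -32345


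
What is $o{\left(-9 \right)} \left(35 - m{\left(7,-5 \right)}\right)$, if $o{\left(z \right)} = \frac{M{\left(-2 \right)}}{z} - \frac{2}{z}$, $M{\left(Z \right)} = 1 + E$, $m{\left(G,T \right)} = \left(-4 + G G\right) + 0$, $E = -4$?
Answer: $- \frac{50}{9} \approx -5.5556$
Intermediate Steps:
$m{\left(G,T \right)} = -4 + G^{2}$ ($m{\left(G,T \right)} = \left(-4 + G^{2}\right) + 0 = -4 + G^{2}$)
$M{\left(Z \right)} = -3$ ($M{\left(Z \right)} = 1 - 4 = -3$)
$o{\left(z \right)} = - \frac{5}{z}$ ($o{\left(z \right)} = - \frac{3}{z} - \frac{2}{z} = - \frac{5}{z}$)
$o{\left(-9 \right)} \left(35 - m{\left(7,-5 \right)}\right) = - \frac{5}{-9} \left(35 - \left(-4 + 7^{2}\right)\right) = \left(-5\right) \left(- \frac{1}{9}\right) \left(35 - \left(-4 + 49\right)\right) = \frac{5 \left(35 - 45\right)}{9} = \frac{5}{9} \left(-10\right) = - \frac{50}{9}$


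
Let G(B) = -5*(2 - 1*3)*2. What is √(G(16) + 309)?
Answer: √319 ≈ 17.861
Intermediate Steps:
G(B) = 10 (G(B) = -5*(2 - 3)*2 = -5*(-1)*2 = 5*2 = 10)
√(G(16) + 309) = √(10 + 309) = √319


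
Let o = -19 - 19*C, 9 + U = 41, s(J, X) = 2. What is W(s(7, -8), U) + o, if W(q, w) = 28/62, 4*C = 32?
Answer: -5287/31 ≈ -170.55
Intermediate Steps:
C = 8 (C = (1/4)*32 = 8)
U = 32 (U = -9 + 41 = 32)
W(q, w) = 14/31 (W(q, w) = 28*(1/62) = 14/31)
o = -171 (o = -19 - 19*8 = -19 - 152 = -171)
W(s(7, -8), U) + o = 14/31 - 171 = -5287/31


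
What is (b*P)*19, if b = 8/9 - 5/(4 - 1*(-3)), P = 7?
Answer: 209/9 ≈ 23.222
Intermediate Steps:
b = 11/63 (b = 8*(1/9) - 5/(4 + 3) = 8/9 - 5/7 = 11/63 ≈ 0.17460)
(b*P)*19 = ((11/63)*7)*19 = (11/9)*19 = 209/9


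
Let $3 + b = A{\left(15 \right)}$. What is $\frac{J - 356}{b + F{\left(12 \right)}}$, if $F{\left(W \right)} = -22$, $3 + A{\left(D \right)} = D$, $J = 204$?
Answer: $\frac{152}{13} \approx 11.692$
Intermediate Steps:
$A{\left(D \right)} = -3 + D$
$b = 9$ ($b = -3 + \left(-3 + 15\right) = -3 + 12 = 9$)
$\frac{J - 356}{b + F{\left(12 \right)}} = \frac{204 - 356}{9 - 22} = - \frac{152}{-13} = \left(-152\right) \left(- \frac{1}{13}\right) = \frac{152}{13}$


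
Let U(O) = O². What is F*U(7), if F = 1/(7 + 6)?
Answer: 49/13 ≈ 3.7692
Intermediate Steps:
F = 1/13 ≈ 0.076923
F*U(7) = (1/13)*7² = (1/13)*49 = 49/13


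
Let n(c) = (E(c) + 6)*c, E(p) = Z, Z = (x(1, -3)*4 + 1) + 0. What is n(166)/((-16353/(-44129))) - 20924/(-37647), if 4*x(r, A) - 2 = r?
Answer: 102153362176/22801533 ≈ 4480.1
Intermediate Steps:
x(r, A) = ½ + r/4
Z = 4 (Z = ((½ + (¼)*1)*4 + 1) + 0 = ((½ + ¼)*4 + 1) + 0 = ((¾)*4 + 1) + 0 = (3 + 1) + 0 = 4 + 0 = 4)
E(p) = 4
n(c) = 10*c (n(c) = (4 + 6)*c = 10*c)
n(166)/((-16353/(-44129))) - 20924/(-37647) = (10*166)/((-16353/(-44129))) - 20924/(-37647) = 1660/((-16353*(-1/44129))) - 20924*(-1/37647) = 1660/(16353/44129) + 20924/37647 = 1660*(44129/16353) + 20924/37647 = 73254140/16353 + 20924/37647 = 102153362176/22801533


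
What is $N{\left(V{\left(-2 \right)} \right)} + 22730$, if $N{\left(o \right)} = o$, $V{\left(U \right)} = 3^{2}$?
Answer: $22739$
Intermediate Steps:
$V{\left(U \right)} = 9$
$N{\left(V{\left(-2 \right)} \right)} + 22730 = 9 + 22730 = 22739$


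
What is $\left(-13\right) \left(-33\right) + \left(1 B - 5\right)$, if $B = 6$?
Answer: $430$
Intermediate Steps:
$\left(-13\right) \left(-33\right) + \left(1 B - 5\right) = \left(-13\right) \left(-33\right) + \left(1 \cdot 6 - 5\right) = 429 + \left(6 - 5\right) = 429 + 1 = 430$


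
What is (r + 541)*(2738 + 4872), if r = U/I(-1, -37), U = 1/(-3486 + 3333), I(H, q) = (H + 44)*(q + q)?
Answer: 1002174929035/243423 ≈ 4.1170e+6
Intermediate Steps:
I(H, q) = 2*q*(44 + H) (I(H, q) = (44 + H)*(2*q) = 2*q*(44 + H))
U = -1/153 (U = 1/(-153) = -1/153 ≈ -0.0065359)
r = 1/486846 (r = -(-1/(74*(44 - 1)))/153 = -1/(153*(2*(-37)*43)) = -1/153/(-3182) = -1/153*(-1/3182) = 1/486846 ≈ 2.0540e-6)
(r + 541)*(2738 + 4872) = (1/486846 + 541)*(2738 + 4872) = (263383687/486846)*7610 = 1002174929035/243423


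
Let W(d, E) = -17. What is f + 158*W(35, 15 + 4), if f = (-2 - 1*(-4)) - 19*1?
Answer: -2703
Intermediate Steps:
f = -17 (f = (-2 + 4) - 19 = 2 - 19 = -17)
f + 158*W(35, 15 + 4) = -17 + 158*(-17) = -17 - 2686 = -2703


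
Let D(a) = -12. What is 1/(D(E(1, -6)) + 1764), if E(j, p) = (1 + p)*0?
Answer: 1/1752 ≈ 0.00057078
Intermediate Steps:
E(j, p) = 0
1/(D(E(1, -6)) + 1764) = 1/(-12 + 1764) = 1/1752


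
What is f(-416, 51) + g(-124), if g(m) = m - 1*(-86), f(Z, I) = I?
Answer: 13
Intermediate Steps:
g(m) = 86 + m (g(m) = m + 86 = 86 + m)
f(-416, 51) + g(-124) = 51 + (86 - 124) = 51 - 38 = 13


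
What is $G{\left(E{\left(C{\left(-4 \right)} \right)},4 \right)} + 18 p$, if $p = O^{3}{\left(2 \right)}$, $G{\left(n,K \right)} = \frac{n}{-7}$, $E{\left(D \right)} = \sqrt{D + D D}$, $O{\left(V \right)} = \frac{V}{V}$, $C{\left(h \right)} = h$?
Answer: $18 - \frac{2 \sqrt{3}}{7} \approx 17.505$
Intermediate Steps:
$O{\left(V \right)} = 1$
$E{\left(D \right)} = \sqrt{D + D^{2}}$
$G{\left(n,K \right)} = - \frac{n}{7}$ ($G{\left(n,K \right)} = n \left(- \frac{1}{7}\right) = - \frac{n}{7}$)
$p = 1$ ($p = 1^{3} = 1$)
$G{\left(E{\left(C{\left(-4 \right)} \right)},4 \right)} + 18 p = - \frac{\sqrt{- 4 \left(1 - 4\right)}}{7} + 18 \cdot 1 = - \frac{\sqrt{\left(-4\right) \left(-3\right)}}{7} + 18 = - \frac{\sqrt{12}}{7} + 18 = - \frac{2 \sqrt{3}}{7} + 18 = 18 - \frac{2 \sqrt{3}}{7}$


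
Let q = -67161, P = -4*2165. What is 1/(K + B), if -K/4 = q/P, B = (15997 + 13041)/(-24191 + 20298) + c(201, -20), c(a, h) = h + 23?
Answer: -8428345/299040008 ≈ -0.028185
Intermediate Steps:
P = -8660
c(a, h) = 23 + h
B = -17359/3893 (B = (15997 + 13041)/(-24191 + 20298) + (23 - 20) = 29038/(-3893) + 3 = 29038*(-1/3893) + 3 = -29038/3893 + 3 = -17359/3893 ≈ -4.4590)
K = -67161/2165 (K = -(-268644)/(-8660) = -(-268644)*(-1)/8660 = -4*67161/8660 = -67161/2165 ≈ -31.021)
1/(K + B) = 1/(-67161/2165 - 17359/3893) = 1/(-299040008/8428345) = -8428345/299040008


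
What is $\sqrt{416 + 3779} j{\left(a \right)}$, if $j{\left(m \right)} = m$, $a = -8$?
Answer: $- 8 \sqrt{4195} \approx -518.15$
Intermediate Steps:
$\sqrt{416 + 3779} j{\left(a \right)} = \sqrt{416 + 3779} \left(-8\right) = \sqrt{4195} \left(-8\right) = - 8 \sqrt{4195}$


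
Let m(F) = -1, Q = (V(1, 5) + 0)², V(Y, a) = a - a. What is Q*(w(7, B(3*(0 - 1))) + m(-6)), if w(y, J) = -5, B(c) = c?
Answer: 0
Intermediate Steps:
V(Y, a) = 0
Q = 0 (Q = (0 + 0)² = 0² = 0)
Q*(w(7, B(3*(0 - 1))) + m(-6)) = 0*(-5 - 1) = 0*(-6) = 0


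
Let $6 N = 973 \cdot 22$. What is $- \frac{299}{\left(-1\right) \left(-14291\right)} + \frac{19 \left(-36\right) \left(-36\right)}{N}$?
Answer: $\frac{1052504555}{152956573} \approx 6.8811$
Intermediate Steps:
$N = \frac{10703}{3}$ ($N = \frac{973 \cdot 22}{6} = \frac{1}{6} \cdot 21406 = \frac{10703}{3} \approx 3567.7$)
$- \frac{299}{\left(-1\right) \left(-14291\right)} + \frac{19 \left(-36\right) \left(-36\right)}{N} = - \frac{299}{\left(-1\right) \left(-14291\right)} + \frac{19 \left(-36\right) \left(-36\right)}{\frac{10703}{3}} = - \frac{299}{14291} + \left(-684\right) \left(-36\right) \frac{3}{10703} = \left(-299\right) \frac{1}{14291} + 24624 \cdot \frac{3}{10703} = - \frac{299}{14291} + \frac{73872}{10703} = \frac{1052504555}{152956573}$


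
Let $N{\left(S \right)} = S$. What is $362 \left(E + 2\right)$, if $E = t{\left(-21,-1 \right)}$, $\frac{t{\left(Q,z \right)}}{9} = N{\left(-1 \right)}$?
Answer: $-2534$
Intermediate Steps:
$t{\left(Q,z \right)} = -9$ ($t{\left(Q,z \right)} = 9 \left(-1\right) = -9$)
$E = -9$
$362 \left(E + 2\right) = 362 \left(-9 + 2\right) = 362 \left(-7\right) = -2534$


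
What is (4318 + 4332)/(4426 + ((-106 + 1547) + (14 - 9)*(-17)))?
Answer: 4325/2891 ≈ 1.4960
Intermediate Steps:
(4318 + 4332)/(4426 + ((-106 + 1547) + (14 - 9)*(-17))) = 8650/(4426 + (1441 + 5*(-17))) = 8650/(4426 + (1441 - 85)) = 8650/(4426 + 1356) = 8650/5782 = 8650*(1/5782) = 4325/2891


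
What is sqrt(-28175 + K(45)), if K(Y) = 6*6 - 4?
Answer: 3*I*sqrt(3127) ≈ 167.76*I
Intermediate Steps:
K(Y) = 32 (K(Y) = 36 - 4 = 32)
sqrt(-28175 + K(45)) = sqrt(-28175 + 32) = sqrt(-28143) = 3*I*sqrt(3127)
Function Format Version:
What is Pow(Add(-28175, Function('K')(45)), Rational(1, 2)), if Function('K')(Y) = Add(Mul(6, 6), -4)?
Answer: Mul(3, I, Pow(3127, Rational(1, 2))) ≈ Mul(167.76, I)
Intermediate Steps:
Function('K')(Y) = 32 (Function('K')(Y) = Add(36, -4) = 32)
Pow(Add(-28175, Function('K')(45)), Rational(1, 2)) = Pow(Add(-28175, 32), Rational(1, 2)) = Pow(-28143, Rational(1, 2)) = Mul(3, I, Pow(3127, Rational(1, 2)))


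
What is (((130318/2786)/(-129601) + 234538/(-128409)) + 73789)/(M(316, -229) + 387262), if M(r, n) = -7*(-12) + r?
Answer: 855275063040456214/4493431952286847647 ≈ 0.19034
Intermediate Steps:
M(r, n) = 84 + r
(((130318/2786)/(-129601) + 234538/(-128409)) + 73789)/(M(316, -229) + 387262) = (((130318/2786)/(-129601) + 234538/(-128409)) + 73789)/((84 + 316) + 387262) = (((130318*(1/2786))*(-1/129601) + 234538*(-1/128409)) + 73789)/(400 + 387262) = (((65159/1393)*(-1/129601) - 234538/128409) + 73789)/387662 = ((-65159/180534193 - 234538/128409) + 73789)*(1/387662) = (-42350495559865/23182215188937 + 73789)*(1/387662) = (1710550126080912428/23182215188937)*(1/387662) = 855275063040456214/4493431952286847647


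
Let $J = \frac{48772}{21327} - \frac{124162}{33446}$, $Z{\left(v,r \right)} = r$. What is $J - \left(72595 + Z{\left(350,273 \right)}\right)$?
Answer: $- \frac{25988984132759}{356651421} \approx -72869.0$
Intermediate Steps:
$J = - \frac{508387331}{356651421}$ ($J = 48772 \cdot \frac{1}{21327} - \frac{62081}{16723} = \frac{48772}{21327} - \frac{62081}{16723} = - \frac{508387331}{356651421} \approx -1.4254$)
$J - \left(72595 + Z{\left(350,273 \right)}\right) = - \frac{508387331}{356651421} - 72868 = - \frac{25988984132759}{356651421}$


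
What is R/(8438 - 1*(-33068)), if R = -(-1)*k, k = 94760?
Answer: 47380/20753 ≈ 2.2830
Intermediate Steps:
R = 94760 (R = -(-1)*94760 = -1*(-94760) = 94760)
R/(8438 - 1*(-33068)) = 94760/(8438 - 1*(-33068)) = 94760/(8438 + 33068) = 94760/41506 = 94760*(1/41506) = 47380/20753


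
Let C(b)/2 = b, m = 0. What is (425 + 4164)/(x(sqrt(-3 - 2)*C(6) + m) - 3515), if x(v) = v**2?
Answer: -4589/4235 ≈ -1.0836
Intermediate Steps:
C(b) = 2*b
(425 + 4164)/(x(sqrt(-3 - 2)*C(6) + m) - 3515) = (425 + 4164)/((sqrt(-3 - 2)*(2*6) + 0)**2 - 3515) = 4589/((sqrt(-5)*12 + 0)**2 - 3515) = 4589/(((I*sqrt(5))*12 + 0)**2 - 3515) = 4589/((12*I*sqrt(5) + 0)**2 - 3515) = 4589/((12*I*sqrt(5))**2 - 3515) = 4589/(-720 - 3515) = 4589/(-4235) = 4589*(-1/4235) = -4589/4235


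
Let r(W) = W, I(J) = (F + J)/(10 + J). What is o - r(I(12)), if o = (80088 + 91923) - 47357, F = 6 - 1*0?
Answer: 1371185/11 ≈ 1.2465e+5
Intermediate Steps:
F = 6 (F = 6 + 0 = 6)
I(J) = (6 + J)/(10 + J)
o = 124654 (o = 172011 - 47357 = 124654)
o - r(I(12)) = 124654 - (6 + 12)/(10 + 12) = 124654 - 18/22 = 124654 - 1*9/11 = 124654 - 9/11 = 1371185/11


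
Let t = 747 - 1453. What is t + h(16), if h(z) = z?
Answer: -690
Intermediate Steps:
t = -706
t + h(16) = -706 + 16 = -690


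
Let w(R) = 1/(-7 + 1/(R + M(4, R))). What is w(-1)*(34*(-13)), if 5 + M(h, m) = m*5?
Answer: 187/3 ≈ 62.333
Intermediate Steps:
M(h, m) = -5 + 5*m (M(h, m) = -5 + m*5 = -5 + 5*m)
w(R) = 1/(-7 + 1/(-5 + 6*R)) (w(R) = 1/(-7 + 1/(R + (-5 + 5*R))) = 1/(-7 + 1/(-5 + 6*R)))
w(-1)*(34*(-13)) = ((5 - 6*(-1))/(6*(-6 + 7*(-1))))*(34*(-13)) = ((5 + 6)/(6*(-6 - 7)))*(-442) = ((⅙)*11/(-13))*(-442) = ((⅙)*(-1/13)*11)*(-442) = -11/78*(-442) = 187/3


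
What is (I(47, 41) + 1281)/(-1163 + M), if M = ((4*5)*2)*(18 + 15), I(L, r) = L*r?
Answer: 3208/157 ≈ 20.433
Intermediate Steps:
M = 1320 (M = (20*2)*33 = 40*33 = 1320)
(I(47, 41) + 1281)/(-1163 + M) = (47*41 + 1281)/(-1163 + 1320) = (1927 + 1281)/157 = 3208*(1/157) = 3208/157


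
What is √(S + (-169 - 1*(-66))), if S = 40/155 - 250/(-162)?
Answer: I*√7877410/279 ≈ 10.06*I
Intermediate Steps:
S = 4523/2511 (S = 40*(1/155) - 250*(-1/162) = 8/31 + 125/81 = 4523/2511 ≈ 1.8013)
√(S + (-169 - 1*(-66))) = √(4523/2511 + (-169 - 1*(-66))) = √(4523/2511 + (-169 + 66)) = √(4523/2511 - 103) = √(-254110/2511) = I*√7877410/279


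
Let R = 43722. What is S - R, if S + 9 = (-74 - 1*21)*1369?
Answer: -173786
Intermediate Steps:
S = -130064 (S = -9 + (-74 - 1*21)*1369 = -9 + (-74 - 21)*1369 = -9 - 95*1369 = -9 - 130055 = -130064)
S - R = -130064 - 1*43722 = -130064 - 43722 = -173786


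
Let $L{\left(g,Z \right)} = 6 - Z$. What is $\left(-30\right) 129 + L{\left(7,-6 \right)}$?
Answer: $-3858$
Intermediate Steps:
$\left(-30\right) 129 + L{\left(7,-6 \right)} = \left(-30\right) 129 + \left(6 - -6\right) = -3870 + \left(6 + 6\right) = -3870 + 12 = -3858$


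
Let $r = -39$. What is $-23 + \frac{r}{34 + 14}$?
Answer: $- \frac{381}{16} \approx -23.813$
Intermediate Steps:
$-23 + \frac{r}{34 + 14} = -23 - \frac{39}{34 + 14} = -23 - \frac{39}{48} = -23 - \frac{13}{16} = - \frac{381}{16}$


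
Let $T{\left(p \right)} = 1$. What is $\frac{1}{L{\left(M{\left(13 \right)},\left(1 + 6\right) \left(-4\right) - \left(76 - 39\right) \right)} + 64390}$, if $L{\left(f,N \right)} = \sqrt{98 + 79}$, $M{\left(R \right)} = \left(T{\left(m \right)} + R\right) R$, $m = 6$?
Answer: $\frac{64390}{4146071923} - \frac{\sqrt{177}}{4146071923} \approx 1.5527 \cdot 10^{-5}$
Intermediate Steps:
$M{\left(R \right)} = R \left(1 + R\right)$ ($M{\left(R \right)} = \left(1 + R\right) R = R \left(1 + R\right)$)
$L{\left(f,N \right)} = \sqrt{177}$
$\frac{1}{L{\left(M{\left(13 \right)},\left(1 + 6\right) \left(-4\right) - \left(76 - 39\right) \right)} + 64390} = \frac{1}{\sqrt{177} + 64390} = \frac{1}{64390 + \sqrt{177}}$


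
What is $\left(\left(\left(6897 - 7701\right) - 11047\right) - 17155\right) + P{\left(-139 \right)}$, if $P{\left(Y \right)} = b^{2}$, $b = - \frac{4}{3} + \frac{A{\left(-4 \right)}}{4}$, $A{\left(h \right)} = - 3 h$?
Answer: $- \frac{261029}{9} \approx -29003.0$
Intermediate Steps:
$b = \frac{5}{3}$ ($b = - \frac{4}{3} + \frac{\left(-3\right) \left(-4\right)}{4} = \left(-4\right) \frac{1}{3} + 12 \cdot \frac{1}{4} = - \frac{4}{3} + 3 = \frac{5}{3} \approx 1.6667$)
$P{\left(Y \right)} = \frac{25}{9}$ ($P{\left(Y \right)} = \left(\frac{5}{3}\right)^{2} = \frac{25}{9}$)
$\left(\left(\left(6897 - 7701\right) - 11047\right) - 17155\right) + P{\left(-139 \right)} = \left(\left(\left(6897 - 7701\right) - 11047\right) - 17155\right) + \frac{25}{9} = \left(\left(-804 - 11047\right) - 17155\right) + \frac{25}{9} = \left(-11851 - 17155\right) + \frac{25}{9} = -29006 + \frac{25}{9} = - \frac{261029}{9}$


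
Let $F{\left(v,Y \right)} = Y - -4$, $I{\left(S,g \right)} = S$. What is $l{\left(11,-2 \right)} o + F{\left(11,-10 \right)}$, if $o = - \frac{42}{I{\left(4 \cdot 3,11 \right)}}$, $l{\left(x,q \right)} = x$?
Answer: $- \frac{89}{2} \approx -44.5$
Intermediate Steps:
$F{\left(v,Y \right)} = 4 + Y$ ($F{\left(v,Y \right)} = Y + 4 = 4 + Y$)
$o = - \frac{7}{2}$ ($o = - \frac{42}{4 \cdot 3} = - \frac{42}{12} = \left(-42\right) \frac{1}{12} = - \frac{7}{2} \approx -3.5$)
$l{\left(11,-2 \right)} o + F{\left(11,-10 \right)} = 11 \left(- \frac{7}{2}\right) + \left(4 - 10\right) = - \frac{77}{2} - 6 = - \frac{89}{2}$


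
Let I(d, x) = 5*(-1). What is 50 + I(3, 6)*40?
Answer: -150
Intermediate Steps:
I(d, x) = -5
50 + I(3, 6)*40 = 50 - 5*40 = 50 - 200 = -150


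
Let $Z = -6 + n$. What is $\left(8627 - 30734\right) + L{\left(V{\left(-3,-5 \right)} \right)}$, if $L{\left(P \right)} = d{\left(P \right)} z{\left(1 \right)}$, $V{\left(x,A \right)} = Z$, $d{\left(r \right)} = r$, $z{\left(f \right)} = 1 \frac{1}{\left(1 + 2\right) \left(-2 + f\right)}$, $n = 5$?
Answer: $- \frac{66320}{3} \approx -22107.0$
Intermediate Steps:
$z{\left(f \right)} = \frac{1}{-6 + 3 f}$ ($z{\left(f \right)} = 1 \frac{1}{3 \left(-2 + f\right)} = 1 \frac{1}{-6 + 3 f} = \frac{1}{-6 + 3 f}$)
$Z = -1$ ($Z = -6 + 5 = -1$)
$V{\left(x,A \right)} = -1$
$L{\left(P \right)} = - \frac{P}{3}$ ($L{\left(P \right)} = P \frac{1}{3 \left(-2 + 1\right)} = P \frac{1}{3 \left(-1\right)} = P \frac{1}{3} \left(-1\right) = P \left(- \frac{1}{3}\right) = - \frac{P}{3}$)
$\left(8627 - 30734\right) + L{\left(V{\left(-3,-5 \right)} \right)} = \left(8627 - 30734\right) - - \frac{1}{3} = -22107 + \frac{1}{3} = - \frac{66320}{3}$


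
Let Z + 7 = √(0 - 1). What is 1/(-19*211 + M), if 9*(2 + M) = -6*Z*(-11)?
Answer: -36561/148523453 - 66*I/148523453 ≈ -0.00024616 - 4.4437e-7*I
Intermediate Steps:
Z = -7 + I (Z = -7 + √(0 - 1) = -7 + √(-1) = -7 + I ≈ -7.0 + 1.0*I)
M = -160/3 + 22*I/3 (M = -2 + (-6*(-7 + I)*(-11))/9 = -2 + ((42 - 6*I)*(-11))/9 = -2 + (-462 + 66*I)/9 = -2 + (-154/3 + 22*I/3) = -160/3 + 22*I/3 ≈ -53.333 + 7.3333*I)
1/(-19*211 + M) = 1/(-19*211 + (-160/3 + 22*I/3)) = 1/(-4009 + (-160/3 + 22*I/3)) = 1/(-12187/3 + 22*I/3) = 9*(-12187/3 - 22*I/3)/148523453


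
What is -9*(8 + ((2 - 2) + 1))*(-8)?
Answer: 648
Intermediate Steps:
-9*(8 + ((2 - 2) + 1))*(-8) = -9*(8 + (0 + 1))*(-8) = -9*(8 + 1)*(-8) = -9*9*(-8) = -81*(-8) = 648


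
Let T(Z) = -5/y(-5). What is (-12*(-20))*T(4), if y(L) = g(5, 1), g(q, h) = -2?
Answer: 600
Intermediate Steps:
y(L) = -2
T(Z) = 5/2 (T(Z) = -5/(-2) = -5*(-1/2) = 5/2)
(-12*(-20))*T(4) = -12*(-20)*(5/2) = 240*(5/2) = 600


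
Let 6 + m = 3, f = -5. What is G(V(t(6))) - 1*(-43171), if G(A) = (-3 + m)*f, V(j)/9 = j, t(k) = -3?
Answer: 43201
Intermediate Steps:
m = -3 (m = -6 + 3 = -3)
V(j) = 9*j
G(A) = 30 (G(A) = (-3 - 3)*(-5) = -6*(-5) = 30)
G(V(t(6))) - 1*(-43171) = 30 - 1*(-43171) = 30 + 43171 = 43201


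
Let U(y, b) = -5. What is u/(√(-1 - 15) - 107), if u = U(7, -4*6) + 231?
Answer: -24182/11465 - 904*I/11465 ≈ -2.1092 - 0.078849*I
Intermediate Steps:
u = 226 (u = -5 + 231 = 226)
u/(√(-1 - 15) - 107) = 226/(√(-1 - 15) - 107) = 226/(√(-16) - 107) = 226/(4*I - 107) = 226/(-107 + 4*I) = ((-107 - 4*I)/11465)*226 = 226*(-107 - 4*I)/11465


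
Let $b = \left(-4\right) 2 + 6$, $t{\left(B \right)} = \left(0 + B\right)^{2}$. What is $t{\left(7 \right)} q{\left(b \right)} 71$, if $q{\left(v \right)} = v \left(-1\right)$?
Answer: $6958$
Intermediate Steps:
$t{\left(B \right)} = B^{2}$
$b = -2$ ($b = -8 + 6 = -2$)
$q{\left(v \right)} = - v$
$t{\left(7 \right)} q{\left(b \right)} 71 = 7^{2} \left(\left(-1\right) \left(-2\right)\right) 71 = 49 \cdot 2 \cdot 71 = 98 \cdot 71 = 6958$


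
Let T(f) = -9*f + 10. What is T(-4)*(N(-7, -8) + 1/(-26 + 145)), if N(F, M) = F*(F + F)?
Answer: 536498/119 ≈ 4508.4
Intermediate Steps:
N(F, M) = 2*F**2 (N(F, M) = F*(2*F) = 2*F**2)
T(f) = 10 - 9*f
T(-4)*(N(-7, -8) + 1/(-26 + 145)) = (10 - 9*(-4))*(2*(-7)**2 + 1/(-26 + 145)) = (10 + 36)*(2*49 + 1/119) = 46*(98 + 1/119) = 46*(11663/119) = 536498/119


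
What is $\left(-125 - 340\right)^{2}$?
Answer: $216225$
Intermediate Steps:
$\left(-125 - 340\right)^{2} = \left(-465\right)^{2} = 216225$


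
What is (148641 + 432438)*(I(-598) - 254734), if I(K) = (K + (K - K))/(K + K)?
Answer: -296040574893/2 ≈ -1.4802e+11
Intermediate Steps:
I(K) = 1/2 (I(K) = (K + 0)/((2*K)) = K*(1/(2*K)) = 1/2)
(148641 + 432438)*(I(-598) - 254734) = (148641 + 432438)*(1/2 - 254734) = 581079*(-509467/2) = -296040574893/2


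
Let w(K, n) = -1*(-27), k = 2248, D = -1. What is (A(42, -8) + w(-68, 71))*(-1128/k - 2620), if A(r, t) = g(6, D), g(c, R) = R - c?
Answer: -14727220/281 ≈ -52410.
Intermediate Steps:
A(r, t) = -7 (A(r, t) = -1 - 1*6 = -1 - 6 = -7)
w(K, n) = 27
(A(42, -8) + w(-68, 71))*(-1128/k - 2620) = (-7 + 27)*(-1128/2248 - 2620) = 20*(-1128*1/2248 - 2620) = 20*(-141/281 - 2620) = 20*(-736361/281) = -14727220/281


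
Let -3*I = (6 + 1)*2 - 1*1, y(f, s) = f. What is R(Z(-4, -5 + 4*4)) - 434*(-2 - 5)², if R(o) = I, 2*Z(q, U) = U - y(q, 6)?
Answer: -63811/3 ≈ -21270.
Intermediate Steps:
Z(q, U) = U/2 - q/2 (Z(q, U) = (U - q)/2 = U/2 - q/2)
I = -13/3 (I = -((6 + 1)*2 - 1*1)/3 = -(7*2 - 1)/3 = -(14 - 1)/3 = -⅓*13 = -13/3 ≈ -4.3333)
R(o) = -13/3
R(Z(-4, -5 + 4*4)) - 434*(-2 - 5)² = -13/3 - 434*(-2 - 5)² = -13/3 - 434*(-7)² = -13/3 - 434*49 = -13/3 - 21266 = -63811/3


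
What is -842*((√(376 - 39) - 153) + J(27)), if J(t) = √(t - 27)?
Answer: 128826 - 842*√337 ≈ 1.1337e+5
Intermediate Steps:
J(t) = √(-27 + t)
-842*((√(376 - 39) - 153) + J(27)) = -842*((√(376 - 39) - 153) + √(-27 + 27)) = -842*((√337 - 153) + √0) = -842*((-153 + √337) + 0) = -842*(-153 + √337) = 128826 - 842*√337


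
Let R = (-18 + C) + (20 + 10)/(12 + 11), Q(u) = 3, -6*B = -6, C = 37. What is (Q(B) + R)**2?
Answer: 287296/529 ≈ 543.09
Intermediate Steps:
B = 1 (B = -1/6*(-6) = 1)
R = 467/23 (R = (-18 + 37) + (20 + 10)/(12 + 11) = 19 + 30/23 = 467/23 ≈ 20.304)
(Q(B) + R)**2 = (3 + 467/23)**2 = (536/23)**2 = 287296/529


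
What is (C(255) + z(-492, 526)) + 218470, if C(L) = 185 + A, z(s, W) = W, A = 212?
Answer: 219393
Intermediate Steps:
C(L) = 397 (C(L) = 185 + 212 = 397)
(C(255) + z(-492, 526)) + 218470 = (397 + 526) + 218470 = 923 + 218470 = 219393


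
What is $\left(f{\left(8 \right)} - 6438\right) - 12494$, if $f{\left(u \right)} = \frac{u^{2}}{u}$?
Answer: $-18924$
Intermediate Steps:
$f{\left(u \right)} = u$
$\left(f{\left(8 \right)} - 6438\right) - 12494 = \left(8 - 6438\right) - 12494 = -6430 - 12494 = -18924$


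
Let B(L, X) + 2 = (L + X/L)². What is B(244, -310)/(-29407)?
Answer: -876900001/437693788 ≈ -2.0035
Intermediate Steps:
B(L, X) = -2 + (L + X/L)²
B(244, -310)/(-29407) = (-2 + (-310 + 244²)²/244²)/(-29407) = (-2 + (-310 + 59536)²/59536)*(-1/29407) = (-2 + (1/59536)*59226²)*(-1/29407) = (-2 + (1/59536)*3507719076)*(-1/29407) = (-2 + 876929769/14884)*(-1/29407) = (876900001/14884)*(-1/29407) = -876900001/437693788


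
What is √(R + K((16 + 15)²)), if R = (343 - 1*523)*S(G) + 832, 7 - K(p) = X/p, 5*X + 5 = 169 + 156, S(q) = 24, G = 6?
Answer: I*√3345305/31 ≈ 59.001*I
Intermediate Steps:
X = 64 (X = -1 + (169 + 156)/5 = -1 + (⅕)*325 = -1 + 65 = 64)
K(p) = 7 - 64/p
R = -3488 (R = (343 - 1*523)*24 + 832 = (343 - 523)*24 + 832 = -180*24 + 832 = -4320 + 832 = -3488)
√(R + K((16 + 15)²)) = √(-3488 + (7 - 64/(16 + 15)²)) = √(-3488 + (7 - 64/(31²))) = √(-3488 + (7 - 64/961)) = √(-3488 + 6663/961) = √(-3345305/961) = I*√3345305/31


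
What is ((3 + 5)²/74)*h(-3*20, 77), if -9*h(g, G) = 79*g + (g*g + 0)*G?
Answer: -2906240/111 ≈ -26182.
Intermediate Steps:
h(g, G) = -79*g/9 - G*g²/9 (h(g, G) = -(79*g + (g*g + 0)*G)/9 = -(79*g + (g² + 0)*G)/9 = -(79*g + g²*G)/9 = -(79*g + G*g²)/9 = -79*g/9 - G*g²/9)
((3 + 5)²/74)*h(-3*20, 77) = ((3 + 5)²/74)*(-(-3*20)*(79 + 77*(-3*20))/9) = (8²*(1/74))*(-⅑*(-60)*(79 + 77*(-60))) = (64*(1/74))*(-⅑*(-60)*(79 - 4620)) = 32*(-⅑*(-60)*(-4541))/37 = (32/37)*(-90820/3) = -2906240/111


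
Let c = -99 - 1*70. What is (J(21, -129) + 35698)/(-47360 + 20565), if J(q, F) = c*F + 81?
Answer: -11516/5359 ≈ -2.1489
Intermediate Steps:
c = -169 (c = -99 - 70 = -169)
J(q, F) = 81 - 169*F (J(q, F) = -169*F + 81 = 81 - 169*F)
(J(21, -129) + 35698)/(-47360 + 20565) = ((81 - 169*(-129)) + 35698)/(-47360 + 20565) = ((81 + 21801) + 35698)/(-26795) = (21882 + 35698)*(-1/26795) = 57580*(-1/26795) = -11516/5359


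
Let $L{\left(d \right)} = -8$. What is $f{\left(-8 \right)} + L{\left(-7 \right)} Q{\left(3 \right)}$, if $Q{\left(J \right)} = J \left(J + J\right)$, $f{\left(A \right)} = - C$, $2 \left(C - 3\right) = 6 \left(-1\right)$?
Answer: $-144$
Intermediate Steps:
$C = 0$ ($C = 3 + \frac{6 \left(-1\right)}{2} = 3 + \frac{1}{2} \left(-6\right) = 3 - 3 = 0$)
$f{\left(A \right)} = 0$ ($f{\left(A \right)} = \left(-1\right) 0 = 0$)
$Q{\left(J \right)} = 2 J^{2}$ ($Q{\left(J \right)} = J 2 J = 2 J^{2}$)
$f{\left(-8 \right)} + L{\left(-7 \right)} Q{\left(3 \right)} = 0 - 8 \cdot 2 \cdot 3^{2} = 0 - 8 \cdot 2 \cdot 9 = 0 - 144 = -144$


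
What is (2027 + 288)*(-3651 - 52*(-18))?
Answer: -6285225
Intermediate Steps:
(2027 + 288)*(-3651 - 52*(-18)) = 2315*(-3651 + 936) = 2315*(-2715) = -6285225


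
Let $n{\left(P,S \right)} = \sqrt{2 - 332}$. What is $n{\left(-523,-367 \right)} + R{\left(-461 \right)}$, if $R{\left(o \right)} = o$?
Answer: $-461 + i \sqrt{330} \approx -461.0 + 18.166 i$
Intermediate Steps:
$n{\left(P,S \right)} = i \sqrt{330}$ ($n{\left(P,S \right)} = \sqrt{-330} = i \sqrt{330}$)
$n{\left(-523,-367 \right)} + R{\left(-461 \right)} = i \sqrt{330} - 461 = -461 + i \sqrt{330}$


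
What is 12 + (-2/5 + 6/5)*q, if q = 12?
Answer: 108/5 ≈ 21.600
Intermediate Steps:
12 + (-2/5 + 6/5)*q = 12 + (-2/5 + 6/5)*12 = 12 + (-2*⅕ + 6*(⅕))*12 = 12 + (-⅖ + 6/5)*12 = 12 + (⅘)*12 = 12 + 48/5 = 108/5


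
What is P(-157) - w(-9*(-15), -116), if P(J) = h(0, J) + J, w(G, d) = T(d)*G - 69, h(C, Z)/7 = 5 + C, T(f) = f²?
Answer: -1816613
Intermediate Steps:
h(C, Z) = 35 + 7*C (h(C, Z) = 7*(5 + C) = 35 + 7*C)
w(G, d) = -69 + G*d² (w(G, d) = d²*G - 69 = G*d² - 69 = -69 + G*d²)
P(J) = 35 + J (P(J) = (35 + 7*0) + J = (35 + 0) + J = 35 + J)
P(-157) - w(-9*(-15), -116) = (35 - 157) - (-69 - 9*(-15)*(-116)²) = -122 - (-69 + 135*13456) = -122 - (-69 + 1816560) = -122 - 1*1816491 = -122 - 1816491 = -1816613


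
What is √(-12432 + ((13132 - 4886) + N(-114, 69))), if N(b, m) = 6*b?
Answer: I*√4870 ≈ 69.785*I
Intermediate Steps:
√(-12432 + ((13132 - 4886) + N(-114, 69))) = √(-12432 + ((13132 - 4886) + 6*(-114))) = √(-12432 + (8246 - 684)) = √(-12432 + 7562) = √(-4870) = I*√4870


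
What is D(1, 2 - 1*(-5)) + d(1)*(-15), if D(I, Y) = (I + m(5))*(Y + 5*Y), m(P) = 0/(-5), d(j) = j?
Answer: 27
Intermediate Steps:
m(P) = 0 (m(P) = 0*(-⅕) = 0)
D(I, Y) = 6*I*Y (D(I, Y) = (I + 0)*(Y + 5*Y) = I*(6*Y) = 6*I*Y)
D(1, 2 - 1*(-5)) + d(1)*(-15) = 6*1*(2 - 1*(-5)) + 1*(-15) = 6*1*(2 + 5) - 15 = 6*1*7 - 15 = 42 - 15 = 27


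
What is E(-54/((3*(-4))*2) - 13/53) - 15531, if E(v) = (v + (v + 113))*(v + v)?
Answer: -169235041/11236 ≈ -15062.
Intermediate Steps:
E(v) = 2*v*(113 + 2*v) (E(v) = (v + (113 + v))*(2*v) = (113 + 2*v)*(2*v) = 2*v*(113 + 2*v))
E(-54/((3*(-4))*2) - 13/53) - 15531 = 2*(-54/((3*(-4))*2) - 13/53)*(113 + 2*(-54/((3*(-4))*2) - 13/53)) - 15531 = 2*(-54/((-12*2)) - 13*1/53)*(113 + 2*(-54/((-12*2)) - 13*1/53)) - 15531 = 2*(-54/(-24) - 13/53)*(113 + 2*(-54/(-24) - 13/53)) - 15531 = 2*(-54*(-1/24) - 13/53)*(113 + 2*(-54*(-1/24) - 13/53)) - 15531 = 2*(9/4 - 13/53)*(113 + 2*(9/4 - 13/53)) - 15531 = 2*(425/212)*(113 + 2*(425/212)) - 15531 = 2*(425/212)*(113 + 425/106) - 15531 = 2*(425/212)*(12403/106) - 15531 = 5271275/11236 - 15531 = -169235041/11236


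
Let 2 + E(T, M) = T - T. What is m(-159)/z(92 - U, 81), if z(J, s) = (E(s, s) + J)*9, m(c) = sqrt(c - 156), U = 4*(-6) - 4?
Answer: I*sqrt(35)/354 ≈ 0.016712*I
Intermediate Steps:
U = -28 (U = -24 - 4 = -28)
E(T, M) = -2 (E(T, M) = -2 + (T - T) = -2 + 0 = -2)
m(c) = sqrt(-156 + c)
z(J, s) = -18 + 9*J (z(J, s) = (-2 + J)*9 = -18 + 9*J)
m(-159)/z(92 - U, 81) = sqrt(-156 - 159)/(-18 + 9*(92 - 1*(-28))) = sqrt(-315)/(-18 + 9*(92 + 28)) = (3*I*sqrt(35))/(-18 + 9*120) = (3*I*sqrt(35))/(-18 + 1080) = (3*I*sqrt(35))/1062 = (3*I*sqrt(35))*(1/1062) = I*sqrt(35)/354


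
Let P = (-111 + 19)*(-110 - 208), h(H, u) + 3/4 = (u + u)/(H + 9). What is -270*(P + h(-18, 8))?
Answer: -15796875/2 ≈ -7.8984e+6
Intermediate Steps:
h(H, u) = -¾ + 2*u/(9 + H) (h(H, u) = -¾ + (u + u)/(H + 9) = -¾ + (2*u)/(9 + H) = -¾ + 2*u/(9 + H))
P = 29256 (P = -92*(-318) = 29256)
-270*(P + h(-18, 8)) = -270*(29256 + (-27 - 3*(-18) + 8*8)/(4*(9 - 18))) = -270*(29256 + (¼)*(-27 + 54 + 64)/(-9)) = -270*(29256 + (¼)*(-⅑)*91) = -270*(29256 - 91/36) = -270*1053125/36 = -15796875/2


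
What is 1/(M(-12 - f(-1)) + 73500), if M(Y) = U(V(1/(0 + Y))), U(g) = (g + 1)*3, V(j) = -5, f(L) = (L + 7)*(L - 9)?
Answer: 1/73488 ≈ 1.3608e-5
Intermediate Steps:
f(L) = (-9 + L)*(7 + L) (f(L) = (7 + L)*(-9 + L) = (-9 + L)*(7 + L))
U(g) = 3 + 3*g (U(g) = (1 + g)*3 = 3 + 3*g)
M(Y) = -12 (M(Y) = 3 + 3*(-5) = 3 - 15 = -12)
1/(M(-12 - f(-1)) + 73500) = 1/(-12 + 73500) = 1/73488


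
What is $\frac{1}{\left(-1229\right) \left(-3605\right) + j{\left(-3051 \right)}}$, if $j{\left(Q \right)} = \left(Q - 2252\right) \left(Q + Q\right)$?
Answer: $\frac{1}{36789451} \approx 2.7182 \cdot 10^{-8}$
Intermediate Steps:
$j{\left(Q \right)} = 2 Q \left(-2252 + Q\right)$ ($j{\left(Q \right)} = \left(-2252 + Q\right) 2 Q = 2 Q \left(-2252 + Q\right)$)
$\frac{1}{\left(-1229\right) \left(-3605\right) + j{\left(-3051 \right)}} = \frac{1}{\left(-1229\right) \left(-3605\right) + 2 \left(-3051\right) \left(-2252 - 3051\right)} = \frac{1}{4430545 + 2 \left(-3051\right) \left(-5303\right)} = \frac{1}{4430545 + 32358906} = \frac{1}{36789451}$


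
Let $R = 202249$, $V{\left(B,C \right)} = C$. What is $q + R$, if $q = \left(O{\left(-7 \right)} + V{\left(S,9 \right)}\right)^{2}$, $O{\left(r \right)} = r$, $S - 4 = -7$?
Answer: $202253$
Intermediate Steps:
$S = -3$ ($S = 4 - 7 = -3$)
$q = 4$ ($q = \left(-7 + 9\right)^{2} = 2^{2} = 4$)
$q + R = 4 + 202249 = 202253$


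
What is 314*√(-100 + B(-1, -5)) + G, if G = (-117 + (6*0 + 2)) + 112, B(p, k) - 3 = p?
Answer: -3 + 2198*I*√2 ≈ -3.0 + 3108.4*I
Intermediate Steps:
B(p, k) = 3 + p
G = -3 (G = (-117 + (0 + 2)) + 112 = (-117 + 2) + 112 = -115 + 112 = -3)
314*√(-100 + B(-1, -5)) + G = 314*√(-100 + (3 - 1)) - 3 = 314*√(-100 + 2) - 3 = 314*√(-98) - 3 = 314*(7*I*√2) - 3 = 2198*I*√2 - 3 = -3 + 2198*I*√2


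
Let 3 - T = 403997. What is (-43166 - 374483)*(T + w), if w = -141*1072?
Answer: 231856171754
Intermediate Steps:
T = -403994 (T = 3 - 1*403997 = 3 - 403997 = -403994)
w = -151152
(-43166 - 374483)*(T + w) = (-43166 - 374483)*(-403994 - 151152) = -417649*(-555146) = 231856171754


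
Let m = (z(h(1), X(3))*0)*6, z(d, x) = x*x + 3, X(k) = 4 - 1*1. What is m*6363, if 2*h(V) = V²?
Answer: 0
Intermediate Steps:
h(V) = V²/2
X(k) = 3 (X(k) = 4 - 1 = 3)
z(d, x) = 3 + x² (z(d, x) = x² + 3 = 3 + x²)
m = 0 (m = ((3 + 3²)*0)*6 = ((3 + 9)*0)*6 = (12*0)*6 = 0*6 = 0)
m*6363 = 0*6363 = 0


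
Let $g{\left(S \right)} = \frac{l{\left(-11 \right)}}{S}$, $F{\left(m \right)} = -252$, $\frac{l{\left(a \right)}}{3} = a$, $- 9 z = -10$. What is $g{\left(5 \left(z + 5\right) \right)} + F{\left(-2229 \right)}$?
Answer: $- \frac{6327}{25} \approx -253.08$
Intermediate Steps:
$z = \frac{10}{9}$ ($z = \left(- \frac{1}{9}\right) \left(-10\right) = \frac{10}{9} \approx 1.1111$)
$l{\left(a \right)} = 3 a$
$g{\left(S \right)} = - \frac{33}{S}$ ($g{\left(S \right)} = \frac{3 \left(-11\right)}{S} = - \frac{33}{S}$)
$g{\left(5 \left(z + 5\right) \right)} + F{\left(-2229 \right)} = - \frac{33}{5 \left(\frac{10}{9} + 5\right)} - 252 = - \frac{33}{5 \cdot \frac{55}{9}} - 252 = - \frac{33}{\frac{275}{9}} - 252 = \left(-33\right) \frac{9}{275} - 252 = - \frac{27}{25} - 252 = - \frac{6327}{25}$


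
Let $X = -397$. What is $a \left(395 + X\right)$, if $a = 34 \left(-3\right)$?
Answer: $204$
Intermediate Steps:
$a = -102$
$a \left(395 + X\right) = - 102 \left(395 - 397\right) = \left(-102\right) \left(-2\right) = 204$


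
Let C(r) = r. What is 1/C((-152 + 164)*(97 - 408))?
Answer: -1/3732 ≈ -0.00026795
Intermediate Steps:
1/C((-152 + 164)*(97 - 408)) = 1/((-152 + 164)*(97 - 408)) = 1/(12*(-311)) = 1/(-3732) = -1/3732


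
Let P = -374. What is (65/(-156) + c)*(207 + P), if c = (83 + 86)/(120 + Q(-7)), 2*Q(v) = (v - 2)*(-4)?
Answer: -37241/276 ≈ -134.93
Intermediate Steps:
Q(v) = 4 - 2*v (Q(v) = ((v - 2)*(-4))/2 = ((-2 + v)*(-4))/2 = (8 - 4*v)/2 = 4 - 2*v)
c = 169/138 (c = (83 + 86)/(120 + (4 - 2*(-7))) = 169/(120 + (4 + 14)) = 169/(120 + 18) = 169/138 ≈ 1.2246)
(65/(-156) + c)*(207 + P) = (65/(-156) + 169/138)*(207 - 374) = (65*(-1/156) + 169/138)*(-167) = (-5/12 + 169/138)*(-167) = (223/276)*(-167) = -37241/276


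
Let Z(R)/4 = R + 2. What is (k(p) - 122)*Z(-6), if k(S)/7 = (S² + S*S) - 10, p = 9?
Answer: -15072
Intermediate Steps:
k(S) = -70 + 14*S² (k(S) = 7*((S² + S*S) - 10) = 7*((S² + S²) - 10) = 7*(2*S² - 10) = 7*(-10 + 2*S²) = -70 + 14*S²)
Z(R) = 8 + 4*R (Z(R) = 4*(R + 2) = 4*(2 + R) = 8 + 4*R)
(k(p) - 122)*Z(-6) = ((-70 + 14*9²) - 122)*(8 + 4*(-6)) = ((-70 + 14*81) - 122)*(8 - 24) = ((-70 + 1134) - 122)*(-16) = (1064 - 122)*(-16) = 942*(-16) = -15072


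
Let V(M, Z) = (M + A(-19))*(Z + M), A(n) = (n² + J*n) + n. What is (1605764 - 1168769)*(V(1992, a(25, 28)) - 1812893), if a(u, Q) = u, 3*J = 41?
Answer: 1036131459480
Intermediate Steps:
J = 41/3 (J = (⅓)*41 = 41/3 ≈ 13.667)
A(n) = n² + 44*n/3 (A(n) = (n² + 41*n/3) + n = n² + 44*n/3)
V(M, Z) = (247/3 + M)*(M + Z) (V(M, Z) = (M + (⅓)*(-19)*(44 + 3*(-19)))*(Z + M) = (M + (⅓)*(-19)*(44 - 57))*(M + Z) = (M + (⅓)*(-19)*(-13))*(M + Z) = (M + 247/3)*(M + Z) = (247/3 + M)*(M + Z))
(1605764 - 1168769)*(V(1992, a(25, 28)) - 1812893) = (1605764 - 1168769)*((1992² + (247/3)*1992 + (247/3)*25 + 1992*25) - 1812893) = 436995*((3968064 + 164008 + 6175/3 + 49800) - 1812893) = 436995*(12551791/3 - 1812893) = 436995*(7113112/3) = 1036131459480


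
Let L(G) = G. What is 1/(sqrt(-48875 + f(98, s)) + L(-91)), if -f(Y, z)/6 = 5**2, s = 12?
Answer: -91/57306 - 5*I*sqrt(1961)/57306 ≈ -0.001588 - 0.0038637*I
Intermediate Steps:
f(Y, z) = -150 (f(Y, z) = -6*5**2 = -6*25 = -150)
1/(sqrt(-48875 + f(98, s)) + L(-91)) = 1/(sqrt(-48875 - 150) - 91) = 1/(sqrt(-49025) - 91) = 1/(5*I*sqrt(1961) - 91) = 1/(-91 + 5*I*sqrt(1961))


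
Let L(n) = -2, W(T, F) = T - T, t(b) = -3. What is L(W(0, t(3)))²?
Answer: 4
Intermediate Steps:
W(T, F) = 0
L(W(0, t(3)))² = (-2)² = 4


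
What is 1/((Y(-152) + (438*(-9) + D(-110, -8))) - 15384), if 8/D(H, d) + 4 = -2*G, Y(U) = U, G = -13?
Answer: -11/214254 ≈ -5.1341e-5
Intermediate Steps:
D(H, d) = 4/11 (D(H, d) = 8/(-4 - 2*(-13)) = 8/(-4 + 26) = 8/22 = 8*(1/22) = 4/11)
1/((Y(-152) + (438*(-9) + D(-110, -8))) - 15384) = 1/((-152 + (438*(-9) + 4/11)) - 15384) = 1/((-152 + (-3942 + 4/11)) - 15384) = 1/((-152 - 43358/11) - 15384) = 1/(-45030/11 - 15384) = 1/(-214254/11) = -11/214254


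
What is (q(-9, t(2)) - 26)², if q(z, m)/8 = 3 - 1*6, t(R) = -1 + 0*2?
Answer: 2500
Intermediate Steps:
t(R) = -1 (t(R) = -1 + 0 = -1)
q(z, m) = -24 (q(z, m) = 8*(3 - 1*6) = 8*(3 - 6) = 8*(-3) = -24)
(q(-9, t(2)) - 26)² = (-24 - 26)² = (-50)² = 2500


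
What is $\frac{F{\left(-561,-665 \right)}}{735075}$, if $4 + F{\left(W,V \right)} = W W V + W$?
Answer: $- \frac{41858006}{147015} \approx -284.72$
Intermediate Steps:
$F{\left(W,V \right)} = -4 + W + V W^{2}$ ($F{\left(W,V \right)} = -4 + \left(W W V + W\right) = -4 + \left(W^{2} V + W\right) = -4 + \left(V W^{2} + W\right) = -4 + \left(W + V W^{2}\right) = -4 + W + V W^{2}$)
$\frac{F{\left(-561,-665 \right)}}{735075} = \frac{-4 - 561 - 665 \left(-561\right)^{2}}{735075} = \left(-4 - 561 - 209289465\right) \frac{1}{735075} = \left(-209290030\right) \frac{1}{735075} = - \frac{41858006}{147015}$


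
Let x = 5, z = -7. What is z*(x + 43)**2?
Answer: -16128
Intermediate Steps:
z*(x + 43)**2 = -7*(5 + 43)**2 = -7*48**2 = -7*2304 = -16128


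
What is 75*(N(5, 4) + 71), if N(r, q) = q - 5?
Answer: 5250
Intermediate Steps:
N(r, q) = -5 + q
75*(N(5, 4) + 71) = 75*((-5 + 4) + 71) = 75*(-1 + 71) = 75*70 = 5250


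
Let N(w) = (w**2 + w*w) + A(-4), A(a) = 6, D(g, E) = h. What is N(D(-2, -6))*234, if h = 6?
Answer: 18252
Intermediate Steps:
D(g, E) = 6
N(w) = 6 + 2*w**2 (N(w) = (w**2 + w*w) + 6 = (w**2 + w**2) + 6 = 2*w**2 + 6 = 6 + 2*w**2)
N(D(-2, -6))*234 = (6 + 2*6**2)*234 = (6 + 2*36)*234 = (6 + 72)*234 = 78*234 = 18252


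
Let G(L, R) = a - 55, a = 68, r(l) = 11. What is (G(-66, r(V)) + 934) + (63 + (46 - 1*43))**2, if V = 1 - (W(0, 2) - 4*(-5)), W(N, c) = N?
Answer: 5303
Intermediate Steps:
V = -19 (V = 1 - (0 - 4*(-5)) = 1 - (0 + 20) = 1 - 1*20 = 1 - 20 = -19)
G(L, R) = 13 (G(L, R) = 68 - 55 = 13)
(G(-66, r(V)) + 934) + (63 + (46 - 1*43))**2 = (13 + 934) + (63 + (46 - 1*43))**2 = 947 + (63 + (46 - 43))**2 = 947 + (63 + 3)**2 = 947 + 66**2 = 947 + 4356 = 5303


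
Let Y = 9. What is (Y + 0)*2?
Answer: 18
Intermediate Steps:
(Y + 0)*2 = (9 + 0)*2 = 9*2 = 18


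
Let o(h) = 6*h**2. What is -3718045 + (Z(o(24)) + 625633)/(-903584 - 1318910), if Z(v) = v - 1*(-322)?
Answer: -8263333333641/2222494 ≈ -3.7180e+6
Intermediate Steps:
Z(v) = 322 + v (Z(v) = v + 322 = 322 + v)
-3718045 + (Z(o(24)) + 625633)/(-903584 - 1318910) = -3718045 + ((322 + 6*24**2) + 625633)/(-903584 - 1318910) = -3718045 + ((322 + 6*576) + 625633)/(-2222494) = -3718045 + ((322 + 3456) + 625633)*(-1/2222494) = -3718045 + (3778 + 625633)*(-1/2222494) = -3718045 + 629411*(-1/2222494) = -3718045 - 629411/2222494 = -8263333333641/2222494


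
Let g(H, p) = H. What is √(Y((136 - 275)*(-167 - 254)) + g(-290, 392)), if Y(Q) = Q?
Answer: √58229 ≈ 241.31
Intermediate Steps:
√(Y((136 - 275)*(-167 - 254)) + g(-290, 392)) = √((136 - 275)*(-167 - 254) - 290) = √(-139*(-421) - 290) = √(58519 - 290) = √58229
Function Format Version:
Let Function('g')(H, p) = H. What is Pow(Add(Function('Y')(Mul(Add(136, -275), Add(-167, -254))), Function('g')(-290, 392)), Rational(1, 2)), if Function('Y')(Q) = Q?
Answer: Pow(58229, Rational(1, 2)) ≈ 241.31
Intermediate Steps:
Pow(Add(Function('Y')(Mul(Add(136, -275), Add(-167, -254))), Function('g')(-290, 392)), Rational(1, 2)) = Pow(Add(Mul(Add(136, -275), Add(-167, -254)), -290), Rational(1, 2)) = Pow(Add(Mul(-139, -421), -290), Rational(1, 2)) = Pow(Add(58519, -290), Rational(1, 2)) = Pow(58229, Rational(1, 2))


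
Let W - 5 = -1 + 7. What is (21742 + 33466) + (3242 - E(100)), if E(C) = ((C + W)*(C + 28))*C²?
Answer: -142021550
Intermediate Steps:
W = 11 (W = 5 + (-1 + 7) = 5 + 6 = 11)
E(C) = C²*(11 + C)*(28 + C) (E(C) = ((C + 11)*(C + 28))*C² = ((11 + C)*(28 + C))*C² = C²*(11 + C)*(28 + C))
(21742 + 33466) + (3242 - E(100)) = (21742 + 33466) + (3242 - 100²*(308 + 100² + 39*100)) = 55208 + (3242 - 10000*(308 + 10000 + 3900)) = 55208 + (3242 - 10000*14208) = 55208 + (3242 - 1*142080000) = 55208 + (3242 - 142080000) = 55208 - 142076758 = -142021550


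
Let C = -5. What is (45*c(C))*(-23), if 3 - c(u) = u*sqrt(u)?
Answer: -3105 - 5175*I*sqrt(5) ≈ -3105.0 - 11572.0*I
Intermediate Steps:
c(u) = 3 - u**(3/2) (c(u) = 3 - u*sqrt(u) = 3 - u**(3/2))
(45*c(C))*(-23) = (45*(3 - (-5)**(3/2)))*(-23) = (45*(3 - (-5)*I*sqrt(5)))*(-23) = (45*(3 + 5*I*sqrt(5)))*(-23) = (135 + 225*I*sqrt(5))*(-23) = -3105 - 5175*I*sqrt(5)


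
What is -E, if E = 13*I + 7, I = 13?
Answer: -176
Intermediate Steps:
E = 176 (E = 13*13 + 7 = 169 + 7 = 176)
-E = -1*176 = -176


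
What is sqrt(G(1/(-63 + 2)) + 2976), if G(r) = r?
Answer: sqrt(11073635)/61 ≈ 54.553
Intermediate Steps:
sqrt(G(1/(-63 + 2)) + 2976) = sqrt(1/(-63 + 2) + 2976) = sqrt(1/(-61) + 2976) = sqrt(-1/61 + 2976) = sqrt(181535/61) = sqrt(11073635)/61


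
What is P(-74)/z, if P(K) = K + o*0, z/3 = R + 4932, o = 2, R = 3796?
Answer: -37/13092 ≈ -0.0028262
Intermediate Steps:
z = 26184 (z = 3*(3796 + 4932) = 3*8728 = 26184)
P(K) = K (P(K) = K + 2*0 = K + 0 = K)
P(-74)/z = -74/26184 = -74*1/26184 = -37/13092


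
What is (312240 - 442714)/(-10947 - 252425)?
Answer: 65237/131686 ≈ 0.49540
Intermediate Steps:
(312240 - 442714)/(-10947 - 252425) = -130474/(-263372) = -130474*(-1/263372) = 65237/131686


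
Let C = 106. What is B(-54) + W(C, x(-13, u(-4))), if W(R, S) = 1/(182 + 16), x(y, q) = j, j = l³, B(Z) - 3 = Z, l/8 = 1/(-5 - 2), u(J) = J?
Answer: -10097/198 ≈ -50.995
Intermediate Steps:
l = -8/7 (l = 8/(-5 - 2) = 8/(-7) = 8*(-⅐) = -8/7 ≈ -1.1429)
B(Z) = 3 + Z
j = -512/343 (j = (-8/7)³ = -512/343 ≈ -1.4927)
x(y, q) = -512/343
W(R, S) = 1/198
B(-54) + W(C, x(-13, u(-4))) = (3 - 54) + 1/198 = -51 + 1/198 = -10097/198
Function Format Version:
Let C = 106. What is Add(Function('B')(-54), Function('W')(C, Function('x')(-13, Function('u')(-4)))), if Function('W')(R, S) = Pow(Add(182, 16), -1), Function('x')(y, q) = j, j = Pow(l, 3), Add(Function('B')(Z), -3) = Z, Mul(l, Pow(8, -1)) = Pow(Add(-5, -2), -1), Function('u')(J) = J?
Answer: Rational(-10097, 198) ≈ -50.995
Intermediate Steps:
l = Rational(-8, 7) (l = Mul(8, Pow(Add(-5, -2), -1)) = Mul(8, Pow(-7, -1)) = Mul(8, Rational(-1, 7)) = Rational(-8, 7) ≈ -1.1429)
Function('B')(Z) = Add(3, Z)
j = Rational(-512, 343) (j = Pow(Rational(-8, 7), 3) = Rational(-512, 343) ≈ -1.4927)
Function('x')(y, q) = Rational(-512, 343)
Function('W')(R, S) = Rational(1, 198) (Function('W')(R, S) = Pow(198, -1) = Rational(1, 198))
Add(Function('B')(-54), Function('W')(C, Function('x')(-13, Function('u')(-4)))) = Add(Add(3, -54), Rational(1, 198)) = Add(-51, Rational(1, 198)) = Rational(-10097, 198)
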